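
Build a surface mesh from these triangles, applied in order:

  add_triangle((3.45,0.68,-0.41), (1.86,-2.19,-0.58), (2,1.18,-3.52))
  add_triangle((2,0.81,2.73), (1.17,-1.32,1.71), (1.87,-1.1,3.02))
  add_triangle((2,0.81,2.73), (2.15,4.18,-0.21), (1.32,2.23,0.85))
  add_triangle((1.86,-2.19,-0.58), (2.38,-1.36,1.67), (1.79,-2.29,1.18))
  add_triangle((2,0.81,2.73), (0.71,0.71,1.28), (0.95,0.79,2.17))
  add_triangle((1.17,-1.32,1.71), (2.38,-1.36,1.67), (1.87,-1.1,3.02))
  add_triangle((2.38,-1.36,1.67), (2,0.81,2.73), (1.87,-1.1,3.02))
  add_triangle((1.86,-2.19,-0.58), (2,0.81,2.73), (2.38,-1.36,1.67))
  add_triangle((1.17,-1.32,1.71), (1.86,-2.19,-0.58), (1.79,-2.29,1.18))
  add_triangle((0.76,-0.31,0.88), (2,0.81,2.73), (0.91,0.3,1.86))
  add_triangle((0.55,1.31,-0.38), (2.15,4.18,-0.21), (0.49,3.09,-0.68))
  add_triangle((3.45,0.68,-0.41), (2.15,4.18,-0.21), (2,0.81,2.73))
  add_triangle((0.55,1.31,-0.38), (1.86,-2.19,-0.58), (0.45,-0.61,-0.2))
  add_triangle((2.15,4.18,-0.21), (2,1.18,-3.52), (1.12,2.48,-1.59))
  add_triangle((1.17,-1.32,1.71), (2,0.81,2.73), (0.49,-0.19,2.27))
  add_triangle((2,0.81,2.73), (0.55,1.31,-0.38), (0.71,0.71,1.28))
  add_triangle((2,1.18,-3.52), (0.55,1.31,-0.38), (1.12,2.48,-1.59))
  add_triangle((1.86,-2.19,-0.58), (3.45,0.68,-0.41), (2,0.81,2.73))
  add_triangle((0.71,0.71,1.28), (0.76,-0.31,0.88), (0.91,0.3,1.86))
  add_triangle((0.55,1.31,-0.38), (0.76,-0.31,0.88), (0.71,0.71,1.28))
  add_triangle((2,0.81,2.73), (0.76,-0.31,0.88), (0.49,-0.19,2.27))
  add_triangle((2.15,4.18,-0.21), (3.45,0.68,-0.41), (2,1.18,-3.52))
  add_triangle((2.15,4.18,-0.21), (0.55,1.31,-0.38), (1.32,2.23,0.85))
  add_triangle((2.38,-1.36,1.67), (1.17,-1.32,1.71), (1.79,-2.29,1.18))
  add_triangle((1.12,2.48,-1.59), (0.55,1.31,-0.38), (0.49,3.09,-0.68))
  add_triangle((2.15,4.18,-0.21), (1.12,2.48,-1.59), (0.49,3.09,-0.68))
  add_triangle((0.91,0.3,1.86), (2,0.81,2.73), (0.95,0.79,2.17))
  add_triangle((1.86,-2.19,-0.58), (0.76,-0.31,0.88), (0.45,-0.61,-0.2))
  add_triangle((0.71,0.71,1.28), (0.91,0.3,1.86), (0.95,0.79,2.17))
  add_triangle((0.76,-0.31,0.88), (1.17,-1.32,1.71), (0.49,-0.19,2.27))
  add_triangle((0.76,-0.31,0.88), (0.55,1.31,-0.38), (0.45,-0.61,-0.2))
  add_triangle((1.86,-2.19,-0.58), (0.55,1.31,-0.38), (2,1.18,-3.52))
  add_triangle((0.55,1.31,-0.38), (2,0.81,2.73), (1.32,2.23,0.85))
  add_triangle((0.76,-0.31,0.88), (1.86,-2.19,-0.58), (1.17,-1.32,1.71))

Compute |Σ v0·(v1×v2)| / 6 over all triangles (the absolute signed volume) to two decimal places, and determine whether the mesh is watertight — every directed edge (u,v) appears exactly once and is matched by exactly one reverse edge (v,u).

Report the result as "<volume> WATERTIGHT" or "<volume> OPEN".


27.86 WATERTIGHT

Per-triangle v0·(v1×v2)/6:
  t1: +4.9874
  t2: -0.2096
  t3: +0.7273
  t4: +0.9135
  t5: +0.0810
  t6: +0.4302
  t7: +1.3395
  t8: +0.8671
  t9: -0.1484
  t10: +0.1308
  t11: -0.1954
  t12: +6.3988
  t13: +0.0414
  t14: +1.7973
  t15: +0.9428
  t16: +0.2719
  t17: -0.2313
  t18: +4.2768
  t19: -0.0632
  t20: -0.2177
  t21: -0.3501
  t22: +7.1098
  t23: +0.0451
  t24: +0.4665
  t25: -0.1497
  t26: +1.0654
  t27: +0.1034
  t28: +0.0169
  t29: -0.0289
  t30: -0.1822
  t31: -0.1951
  t32: -1.5292
  t33: -0.2941
  t34: -0.3562
Σ = +27.8621 → |volume| = 27.86

Directed edges: 102 total, each appears once with its reverse present → watertight.


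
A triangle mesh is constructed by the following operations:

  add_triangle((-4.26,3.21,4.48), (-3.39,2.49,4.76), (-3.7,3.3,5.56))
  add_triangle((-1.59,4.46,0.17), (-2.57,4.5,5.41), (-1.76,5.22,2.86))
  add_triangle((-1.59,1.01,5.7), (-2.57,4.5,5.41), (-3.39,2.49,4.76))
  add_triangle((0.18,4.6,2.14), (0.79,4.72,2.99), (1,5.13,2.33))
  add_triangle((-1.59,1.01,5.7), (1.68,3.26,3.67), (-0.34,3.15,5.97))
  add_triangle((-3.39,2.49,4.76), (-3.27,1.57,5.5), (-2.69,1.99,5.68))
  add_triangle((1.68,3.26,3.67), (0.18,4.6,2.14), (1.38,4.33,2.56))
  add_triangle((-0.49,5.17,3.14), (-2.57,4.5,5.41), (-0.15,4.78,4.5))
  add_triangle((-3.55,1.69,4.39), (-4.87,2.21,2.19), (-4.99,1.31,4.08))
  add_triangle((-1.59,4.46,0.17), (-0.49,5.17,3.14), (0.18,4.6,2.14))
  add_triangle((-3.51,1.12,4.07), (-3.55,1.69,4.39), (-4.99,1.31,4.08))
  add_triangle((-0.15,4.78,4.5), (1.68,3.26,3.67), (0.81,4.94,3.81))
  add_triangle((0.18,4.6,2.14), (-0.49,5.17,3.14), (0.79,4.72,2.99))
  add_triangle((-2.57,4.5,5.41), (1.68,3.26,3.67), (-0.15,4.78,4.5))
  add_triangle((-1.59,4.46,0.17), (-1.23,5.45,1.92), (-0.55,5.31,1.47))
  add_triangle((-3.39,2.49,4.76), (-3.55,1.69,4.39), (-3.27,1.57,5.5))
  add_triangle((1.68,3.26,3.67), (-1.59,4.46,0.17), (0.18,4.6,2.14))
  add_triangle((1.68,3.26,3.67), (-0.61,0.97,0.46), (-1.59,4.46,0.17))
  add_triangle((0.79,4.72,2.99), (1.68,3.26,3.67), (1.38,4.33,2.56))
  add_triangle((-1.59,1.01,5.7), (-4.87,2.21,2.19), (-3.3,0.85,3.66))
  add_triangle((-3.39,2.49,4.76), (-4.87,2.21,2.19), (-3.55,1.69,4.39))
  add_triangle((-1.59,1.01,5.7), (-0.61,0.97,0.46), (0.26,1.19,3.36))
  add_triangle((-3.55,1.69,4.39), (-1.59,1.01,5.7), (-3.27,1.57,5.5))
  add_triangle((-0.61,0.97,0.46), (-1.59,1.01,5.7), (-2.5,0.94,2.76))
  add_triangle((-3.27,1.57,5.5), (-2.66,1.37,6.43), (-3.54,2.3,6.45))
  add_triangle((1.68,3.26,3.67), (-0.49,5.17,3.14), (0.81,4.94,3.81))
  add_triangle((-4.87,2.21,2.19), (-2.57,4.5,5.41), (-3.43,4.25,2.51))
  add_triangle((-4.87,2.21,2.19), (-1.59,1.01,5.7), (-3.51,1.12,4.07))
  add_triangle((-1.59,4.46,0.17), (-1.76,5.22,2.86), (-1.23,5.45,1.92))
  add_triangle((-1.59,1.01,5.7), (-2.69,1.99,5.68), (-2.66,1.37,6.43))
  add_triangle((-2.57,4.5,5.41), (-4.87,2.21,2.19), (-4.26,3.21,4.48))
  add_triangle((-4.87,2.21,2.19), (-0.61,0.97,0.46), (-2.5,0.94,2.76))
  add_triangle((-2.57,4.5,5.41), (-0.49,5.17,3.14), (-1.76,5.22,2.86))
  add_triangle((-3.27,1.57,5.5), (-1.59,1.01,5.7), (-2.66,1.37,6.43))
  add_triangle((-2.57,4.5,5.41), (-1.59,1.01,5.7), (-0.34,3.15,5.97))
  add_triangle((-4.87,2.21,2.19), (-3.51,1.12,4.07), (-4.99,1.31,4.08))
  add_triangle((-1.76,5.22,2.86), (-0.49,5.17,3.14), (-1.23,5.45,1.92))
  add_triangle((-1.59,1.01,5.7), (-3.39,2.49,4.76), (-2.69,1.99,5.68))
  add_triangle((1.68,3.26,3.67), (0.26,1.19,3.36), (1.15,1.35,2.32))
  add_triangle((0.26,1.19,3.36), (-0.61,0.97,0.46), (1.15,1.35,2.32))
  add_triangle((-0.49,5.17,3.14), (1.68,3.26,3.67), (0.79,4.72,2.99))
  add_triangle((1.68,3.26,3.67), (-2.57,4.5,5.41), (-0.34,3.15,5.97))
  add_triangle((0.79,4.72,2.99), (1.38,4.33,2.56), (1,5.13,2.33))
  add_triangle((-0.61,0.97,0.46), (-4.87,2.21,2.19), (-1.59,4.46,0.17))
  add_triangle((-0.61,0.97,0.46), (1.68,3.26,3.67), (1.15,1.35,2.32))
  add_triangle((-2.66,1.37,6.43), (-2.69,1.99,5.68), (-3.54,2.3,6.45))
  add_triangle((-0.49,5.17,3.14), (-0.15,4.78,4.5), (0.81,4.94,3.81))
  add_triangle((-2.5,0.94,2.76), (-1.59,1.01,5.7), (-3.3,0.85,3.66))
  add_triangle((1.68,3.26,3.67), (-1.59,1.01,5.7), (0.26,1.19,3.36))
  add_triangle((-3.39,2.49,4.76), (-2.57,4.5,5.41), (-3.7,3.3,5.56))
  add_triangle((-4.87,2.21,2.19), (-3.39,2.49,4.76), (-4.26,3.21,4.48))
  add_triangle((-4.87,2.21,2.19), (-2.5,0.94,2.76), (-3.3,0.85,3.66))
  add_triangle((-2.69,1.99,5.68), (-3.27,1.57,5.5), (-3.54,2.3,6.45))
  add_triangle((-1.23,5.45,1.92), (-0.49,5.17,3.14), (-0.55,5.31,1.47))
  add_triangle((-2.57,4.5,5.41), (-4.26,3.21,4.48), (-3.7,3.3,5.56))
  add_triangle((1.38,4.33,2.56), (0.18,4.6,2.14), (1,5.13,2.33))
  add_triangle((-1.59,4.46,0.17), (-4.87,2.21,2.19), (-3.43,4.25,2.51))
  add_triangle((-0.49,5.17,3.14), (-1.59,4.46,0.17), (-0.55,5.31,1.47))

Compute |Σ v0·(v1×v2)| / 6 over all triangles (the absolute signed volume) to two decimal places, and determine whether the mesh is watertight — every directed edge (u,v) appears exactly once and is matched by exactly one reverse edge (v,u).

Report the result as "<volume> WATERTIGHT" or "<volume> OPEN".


60.00 OPEN

Per-triangle v0·(v1×v2)/6:
  t1: +0.5107
  t2: +2.3033
  t3: +5.2784
  t4: +0.5129
  t5: +2.0881
  t6: +0.9016
  t7: -1.3492
  t8: +3.6484
  t9: +2.2819
  t10: +2.0051
  t11: +0.5110
  t12: +1.6556
  t13: +0.7625
  t14: +2.8292
  t15: +1.0376
  t16: +0.7505
  t17: -0.6459
  t18: -1.5901
  t19: +0.9905
  t20: +3.1295
  t21: +1.9503
  t22: -1.2827
  t23: -0.1887
  t24: -1.2540
  t25: +0.6149
  t26: -0.4737
  t27: +6.6826
  t28: -2.4965
  t29: +1.2817
  t30: +0.5673
  t31: +2.5298
  t32: -0.9497
  t33: +3.4917
  t34: -0.1097
  t35: +6.5674
  t36: -1.2256
  t37: +1.3247
  t38: -0.1975
  t39: +0.6523
  t40: -0.6296
  t41: +1.5906
  t42: +6.0716
  t43: +0.4538
  t44: -0.8701
  t45: -0.3266
  t46: +0.3909
  t47: +1.5473
  t48: -0.6452
  t49: +1.4409
  t50: +0.0543
  t51: +1.3725
  t52: -0.5162
  t53: -0.1893
  t54: +1.0230
  t55: +2.0534
  t56: -0.3868
  t57: +4.1274
  t58: -1.6630
Σ = +59.9953 → |volume| = 60.00

Directed edges: 174 total; 6 unmatched, e.g. (-1.59,4.46,0.17)→(-2.57,4.5,5.41) → open.


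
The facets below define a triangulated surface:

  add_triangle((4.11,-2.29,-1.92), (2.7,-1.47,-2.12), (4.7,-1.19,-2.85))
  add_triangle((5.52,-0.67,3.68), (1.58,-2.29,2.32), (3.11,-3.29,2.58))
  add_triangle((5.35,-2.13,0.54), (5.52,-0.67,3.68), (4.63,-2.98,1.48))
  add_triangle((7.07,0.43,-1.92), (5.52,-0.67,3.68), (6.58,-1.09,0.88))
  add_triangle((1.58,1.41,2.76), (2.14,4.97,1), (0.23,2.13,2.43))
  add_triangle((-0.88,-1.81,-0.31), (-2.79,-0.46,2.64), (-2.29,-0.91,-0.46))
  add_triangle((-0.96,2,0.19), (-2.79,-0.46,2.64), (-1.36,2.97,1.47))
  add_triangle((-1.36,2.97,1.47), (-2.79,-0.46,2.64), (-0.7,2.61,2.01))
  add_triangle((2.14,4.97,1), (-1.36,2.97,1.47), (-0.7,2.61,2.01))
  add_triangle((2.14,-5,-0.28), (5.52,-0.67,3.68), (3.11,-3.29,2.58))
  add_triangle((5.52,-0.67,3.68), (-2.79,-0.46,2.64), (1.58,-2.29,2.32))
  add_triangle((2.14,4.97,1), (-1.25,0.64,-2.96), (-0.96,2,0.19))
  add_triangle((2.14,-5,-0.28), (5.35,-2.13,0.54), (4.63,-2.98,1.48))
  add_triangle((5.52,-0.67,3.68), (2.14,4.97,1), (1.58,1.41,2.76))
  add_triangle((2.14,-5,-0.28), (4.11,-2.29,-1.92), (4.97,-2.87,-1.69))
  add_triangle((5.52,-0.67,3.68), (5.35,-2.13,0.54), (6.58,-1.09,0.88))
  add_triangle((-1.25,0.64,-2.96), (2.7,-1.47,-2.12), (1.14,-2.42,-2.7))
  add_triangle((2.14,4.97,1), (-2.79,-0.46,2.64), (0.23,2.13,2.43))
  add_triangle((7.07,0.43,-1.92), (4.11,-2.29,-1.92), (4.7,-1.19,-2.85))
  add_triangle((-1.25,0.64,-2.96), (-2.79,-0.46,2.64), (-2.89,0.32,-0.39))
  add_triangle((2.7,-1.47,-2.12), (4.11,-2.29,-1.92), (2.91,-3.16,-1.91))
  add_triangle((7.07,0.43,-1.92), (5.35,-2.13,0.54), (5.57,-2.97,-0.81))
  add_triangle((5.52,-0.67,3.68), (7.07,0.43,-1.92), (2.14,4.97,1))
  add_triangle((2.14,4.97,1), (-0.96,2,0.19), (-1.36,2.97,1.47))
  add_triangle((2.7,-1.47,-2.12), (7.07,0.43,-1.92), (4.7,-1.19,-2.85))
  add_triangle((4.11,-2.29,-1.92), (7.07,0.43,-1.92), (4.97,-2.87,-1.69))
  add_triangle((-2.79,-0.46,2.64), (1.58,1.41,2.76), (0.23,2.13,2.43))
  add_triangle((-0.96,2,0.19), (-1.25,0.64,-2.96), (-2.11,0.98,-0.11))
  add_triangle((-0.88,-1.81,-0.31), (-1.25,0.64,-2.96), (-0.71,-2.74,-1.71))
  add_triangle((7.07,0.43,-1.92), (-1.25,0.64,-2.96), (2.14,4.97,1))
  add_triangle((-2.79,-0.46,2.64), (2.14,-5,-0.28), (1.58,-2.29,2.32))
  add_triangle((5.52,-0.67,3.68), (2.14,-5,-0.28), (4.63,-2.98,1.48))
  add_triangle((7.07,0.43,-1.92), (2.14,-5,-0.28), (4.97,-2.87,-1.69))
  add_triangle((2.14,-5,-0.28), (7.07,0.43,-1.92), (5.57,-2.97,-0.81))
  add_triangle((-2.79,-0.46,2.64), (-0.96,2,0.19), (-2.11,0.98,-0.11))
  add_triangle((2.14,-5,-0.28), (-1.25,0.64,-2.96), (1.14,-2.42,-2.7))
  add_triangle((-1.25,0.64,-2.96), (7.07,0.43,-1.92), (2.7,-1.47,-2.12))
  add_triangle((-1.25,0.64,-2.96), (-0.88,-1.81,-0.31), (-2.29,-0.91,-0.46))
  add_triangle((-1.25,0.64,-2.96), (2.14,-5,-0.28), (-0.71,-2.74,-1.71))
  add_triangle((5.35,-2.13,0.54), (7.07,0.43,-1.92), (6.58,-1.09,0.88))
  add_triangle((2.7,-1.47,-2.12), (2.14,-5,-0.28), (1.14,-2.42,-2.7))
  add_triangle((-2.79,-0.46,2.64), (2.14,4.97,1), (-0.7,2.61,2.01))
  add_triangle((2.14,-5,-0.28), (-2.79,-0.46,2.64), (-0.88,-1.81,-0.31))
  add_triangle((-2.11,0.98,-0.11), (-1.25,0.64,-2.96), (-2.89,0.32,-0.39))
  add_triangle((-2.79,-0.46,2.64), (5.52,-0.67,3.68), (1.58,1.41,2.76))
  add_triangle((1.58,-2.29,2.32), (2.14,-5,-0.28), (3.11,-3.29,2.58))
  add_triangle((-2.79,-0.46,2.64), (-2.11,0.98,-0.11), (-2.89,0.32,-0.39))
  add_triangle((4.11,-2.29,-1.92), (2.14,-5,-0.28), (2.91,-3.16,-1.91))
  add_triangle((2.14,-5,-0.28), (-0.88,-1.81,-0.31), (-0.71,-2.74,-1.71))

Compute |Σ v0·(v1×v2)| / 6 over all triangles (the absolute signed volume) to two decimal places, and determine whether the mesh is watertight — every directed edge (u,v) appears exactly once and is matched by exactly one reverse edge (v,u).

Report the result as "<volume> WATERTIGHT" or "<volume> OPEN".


Per-triangle v0·(v1×v2)/6:
  t1: +0.8250
  t2: +2.4160
  t3: +4.5445
  t4: +5.9336
  t5: +3.0224
  t6: +1.7508
  t7: +1.2508
  t8: +1.7696
  t9: +1.9276
  t10: +6.7826
  t11: +7.7560
  t12: +4.3911
  t13: +4.2482
  t14: +8.8401
  t15: +1.5980
  t16: +3.9655
  t17: +3.1585
  t18: +2.7417
  t19: +3.3118
  t20: +0.3050
  t21: +0.9180
  t22: +5.7370
  t23: +31.4098
  t24: +1.7804
  t25: -0.6186
  t26: +1.9863
  t27: +2.7242
  t28: +1.5871
  t29: +1.1604
  t30: +20.1507
  t31: +7.4264
  t32: +3.2101
  t33: +3.1828
  t34: +3.0733
  t35: +1.6706
  t36: +2.3462
  t37: +7.5236
  t38: +1.5676
  t39: +3.4342
  t40: +4.2167
  t41: +4.2485
  t42: +0.9402
  t43: +4.1951
  t44: +1.0457
  t45: +7.8853
  t46: +2.0903
  t47: +1.1492
  t48: +2.1946
  t49: +1.8190
Σ = +200.5938 → |volume| = 200.59

Directed edges: 147 total; 9 unmatched, e.g. (-2.79,-0.46,2.64)→(-2.29,-0.91,-0.46) → open.

200.59 OPEN


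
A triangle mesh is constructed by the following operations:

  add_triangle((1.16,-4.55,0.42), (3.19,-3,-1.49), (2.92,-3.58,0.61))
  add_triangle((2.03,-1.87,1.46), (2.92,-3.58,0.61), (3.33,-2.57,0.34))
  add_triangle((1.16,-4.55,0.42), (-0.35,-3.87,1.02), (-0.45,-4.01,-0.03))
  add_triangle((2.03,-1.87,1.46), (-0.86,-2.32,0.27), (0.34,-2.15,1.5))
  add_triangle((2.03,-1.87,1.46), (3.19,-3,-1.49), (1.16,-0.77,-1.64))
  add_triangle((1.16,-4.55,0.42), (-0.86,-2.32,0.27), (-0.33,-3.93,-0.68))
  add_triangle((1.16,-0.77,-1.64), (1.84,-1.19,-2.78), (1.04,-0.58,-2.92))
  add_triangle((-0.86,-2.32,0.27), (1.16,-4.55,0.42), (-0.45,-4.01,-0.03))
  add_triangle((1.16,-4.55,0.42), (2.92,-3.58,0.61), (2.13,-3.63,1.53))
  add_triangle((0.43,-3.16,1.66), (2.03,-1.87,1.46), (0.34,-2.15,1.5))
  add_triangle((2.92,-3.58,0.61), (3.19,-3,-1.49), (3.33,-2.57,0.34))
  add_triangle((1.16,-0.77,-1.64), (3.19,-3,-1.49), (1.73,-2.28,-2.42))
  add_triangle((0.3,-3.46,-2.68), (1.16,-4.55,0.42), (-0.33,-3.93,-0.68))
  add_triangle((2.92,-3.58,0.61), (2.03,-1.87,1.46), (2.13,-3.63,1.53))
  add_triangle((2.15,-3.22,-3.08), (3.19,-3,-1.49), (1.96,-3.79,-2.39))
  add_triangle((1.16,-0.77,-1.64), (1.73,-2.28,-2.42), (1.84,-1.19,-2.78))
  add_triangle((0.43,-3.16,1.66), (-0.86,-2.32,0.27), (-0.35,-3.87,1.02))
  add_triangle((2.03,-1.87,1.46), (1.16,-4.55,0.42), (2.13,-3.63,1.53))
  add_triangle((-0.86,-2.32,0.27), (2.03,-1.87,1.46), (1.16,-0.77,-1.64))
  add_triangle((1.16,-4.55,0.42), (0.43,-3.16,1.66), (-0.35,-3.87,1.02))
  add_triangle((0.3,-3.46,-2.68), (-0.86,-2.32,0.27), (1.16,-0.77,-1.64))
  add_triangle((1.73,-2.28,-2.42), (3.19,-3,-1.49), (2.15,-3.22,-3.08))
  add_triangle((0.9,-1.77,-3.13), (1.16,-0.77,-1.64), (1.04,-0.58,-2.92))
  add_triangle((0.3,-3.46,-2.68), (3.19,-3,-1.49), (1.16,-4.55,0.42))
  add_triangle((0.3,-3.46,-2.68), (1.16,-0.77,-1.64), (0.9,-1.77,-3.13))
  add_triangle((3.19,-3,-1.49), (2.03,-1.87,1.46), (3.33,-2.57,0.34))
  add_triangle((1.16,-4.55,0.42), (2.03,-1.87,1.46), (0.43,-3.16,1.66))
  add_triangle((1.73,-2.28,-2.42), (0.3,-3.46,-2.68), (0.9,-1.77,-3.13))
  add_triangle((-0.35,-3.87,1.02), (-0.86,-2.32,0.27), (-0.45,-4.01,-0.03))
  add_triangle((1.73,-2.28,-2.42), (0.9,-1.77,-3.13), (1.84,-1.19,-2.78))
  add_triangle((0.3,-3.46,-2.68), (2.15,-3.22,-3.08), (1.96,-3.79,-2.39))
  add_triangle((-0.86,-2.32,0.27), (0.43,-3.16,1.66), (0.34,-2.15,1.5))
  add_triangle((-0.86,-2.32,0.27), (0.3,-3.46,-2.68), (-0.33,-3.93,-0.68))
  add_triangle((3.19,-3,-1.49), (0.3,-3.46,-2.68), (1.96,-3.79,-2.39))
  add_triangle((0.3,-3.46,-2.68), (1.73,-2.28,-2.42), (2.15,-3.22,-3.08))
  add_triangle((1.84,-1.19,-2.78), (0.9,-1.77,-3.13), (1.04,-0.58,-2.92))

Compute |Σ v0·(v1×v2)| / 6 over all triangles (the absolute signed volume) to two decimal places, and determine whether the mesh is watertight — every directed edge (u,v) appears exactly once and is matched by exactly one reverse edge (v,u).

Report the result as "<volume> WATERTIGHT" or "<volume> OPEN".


24.06 WATERTIGHT

Per-triangle v0·(v1×v2)/6:
  t1: +3.2037
  t2: +0.8697
  t3: +1.1456
  t4: -0.7698
  t5: +0.4337
  t6: +1.2042
  t7: -0.0050
  t8: -0.5028
  t9: +1.5636
  t10: +0.3346
  t11: +1.4298
  t12: +0.6563
  t13: +2.5692
  t14: +0.8403
  t15: +1.2092
  t16: +0.0389
  t17: +0.1892
  t18: -0.2315
  t19: -2.5156
  t20: +1.1981
  t21: -0.6645
  t22: +0.3060
  t23: -0.3683
  t24: +6.2961
  t25: -0.6597
  t26: -0.6797
  t27: +1.9784
  t28: +1.2728
  t29: +0.4366
  t30: +0.7009
  t31: +1.1398
  t32: +0.2058
  t33: +0.6471
  t34: -0.1375
  t35: +0.1878
  t36: +0.5416
Σ = +24.0648 → |volume| = 24.06

Directed edges: 108 total, each appears once with its reverse present → watertight.


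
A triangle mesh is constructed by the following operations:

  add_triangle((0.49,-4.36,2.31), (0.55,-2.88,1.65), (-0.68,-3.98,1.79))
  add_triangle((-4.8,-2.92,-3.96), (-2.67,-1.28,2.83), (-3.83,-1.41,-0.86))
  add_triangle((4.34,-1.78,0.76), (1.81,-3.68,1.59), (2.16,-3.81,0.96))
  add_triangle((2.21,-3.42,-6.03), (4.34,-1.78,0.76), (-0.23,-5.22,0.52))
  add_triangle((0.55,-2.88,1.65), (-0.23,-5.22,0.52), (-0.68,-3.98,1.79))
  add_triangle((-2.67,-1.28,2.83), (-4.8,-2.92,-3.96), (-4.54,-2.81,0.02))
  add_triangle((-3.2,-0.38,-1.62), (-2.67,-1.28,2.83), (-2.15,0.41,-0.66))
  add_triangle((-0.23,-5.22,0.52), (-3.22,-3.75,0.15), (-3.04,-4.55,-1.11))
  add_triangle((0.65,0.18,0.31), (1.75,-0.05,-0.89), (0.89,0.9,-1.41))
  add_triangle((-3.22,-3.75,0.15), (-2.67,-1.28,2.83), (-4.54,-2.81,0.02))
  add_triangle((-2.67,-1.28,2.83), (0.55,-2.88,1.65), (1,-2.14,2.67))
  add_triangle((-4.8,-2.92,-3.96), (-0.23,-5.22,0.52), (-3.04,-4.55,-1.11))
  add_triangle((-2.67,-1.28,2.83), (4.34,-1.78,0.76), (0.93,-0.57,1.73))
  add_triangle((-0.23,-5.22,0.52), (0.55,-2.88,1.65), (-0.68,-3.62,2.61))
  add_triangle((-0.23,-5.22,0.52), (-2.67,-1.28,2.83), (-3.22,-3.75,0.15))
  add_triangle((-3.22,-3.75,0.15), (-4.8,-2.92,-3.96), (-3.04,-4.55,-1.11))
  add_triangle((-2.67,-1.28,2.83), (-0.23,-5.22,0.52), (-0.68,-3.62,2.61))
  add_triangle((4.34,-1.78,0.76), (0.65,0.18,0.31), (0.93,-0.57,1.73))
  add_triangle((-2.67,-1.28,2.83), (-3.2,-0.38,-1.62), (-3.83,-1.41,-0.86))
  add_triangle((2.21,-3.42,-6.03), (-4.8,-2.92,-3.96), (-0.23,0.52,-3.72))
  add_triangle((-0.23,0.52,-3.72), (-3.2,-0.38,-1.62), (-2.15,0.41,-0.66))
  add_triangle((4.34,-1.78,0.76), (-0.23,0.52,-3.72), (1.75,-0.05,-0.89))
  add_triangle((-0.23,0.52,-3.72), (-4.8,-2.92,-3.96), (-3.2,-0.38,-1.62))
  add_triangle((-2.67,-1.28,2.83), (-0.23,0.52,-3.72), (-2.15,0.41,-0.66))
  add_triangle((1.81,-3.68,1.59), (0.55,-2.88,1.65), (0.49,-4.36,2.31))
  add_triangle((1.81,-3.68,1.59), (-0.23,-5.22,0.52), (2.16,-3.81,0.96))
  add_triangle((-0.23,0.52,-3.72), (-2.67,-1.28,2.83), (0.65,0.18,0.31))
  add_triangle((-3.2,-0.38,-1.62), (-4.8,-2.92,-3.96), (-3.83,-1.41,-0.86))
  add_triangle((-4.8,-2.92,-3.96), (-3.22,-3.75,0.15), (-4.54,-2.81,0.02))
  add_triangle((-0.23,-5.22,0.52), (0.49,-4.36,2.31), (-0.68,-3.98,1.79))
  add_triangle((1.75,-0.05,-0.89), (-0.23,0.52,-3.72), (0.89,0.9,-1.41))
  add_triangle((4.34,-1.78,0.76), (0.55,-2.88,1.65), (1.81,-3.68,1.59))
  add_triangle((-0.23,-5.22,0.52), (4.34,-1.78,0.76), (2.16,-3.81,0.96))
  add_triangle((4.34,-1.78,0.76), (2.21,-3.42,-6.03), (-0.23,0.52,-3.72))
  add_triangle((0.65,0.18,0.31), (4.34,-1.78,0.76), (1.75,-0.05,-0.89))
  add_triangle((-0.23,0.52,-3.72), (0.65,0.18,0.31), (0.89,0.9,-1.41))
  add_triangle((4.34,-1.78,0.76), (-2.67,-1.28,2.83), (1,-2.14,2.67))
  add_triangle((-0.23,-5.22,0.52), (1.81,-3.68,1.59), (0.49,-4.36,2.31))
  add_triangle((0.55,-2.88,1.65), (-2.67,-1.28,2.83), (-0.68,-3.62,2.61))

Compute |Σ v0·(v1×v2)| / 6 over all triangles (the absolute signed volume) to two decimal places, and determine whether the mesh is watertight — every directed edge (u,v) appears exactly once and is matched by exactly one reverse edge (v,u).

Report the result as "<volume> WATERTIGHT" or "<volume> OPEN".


117.31 OPEN

Per-triangle v0·(v1×v2)/6:
  t1: +0.0493
  t2: +3.0704
  t3: +1.4564
  t4: +25.6859
  t5: -1.4191
  t6: +1.2309
  t7: +1.7038
  t8: +3.6023
  t9: +0.2283
  t10: +3.7850
  t11: +2.6151
  t12: +4.1481
  t13: +2.2425
  t14: +1.9419
  t15: +7.6906
  t16: +4.0603
  t17: +3.8910
  t18: +0.5330
  t19: +1.5762
  t20: +17.6017
  t21: +1.4037
  t22: +1.4089
  t23: +4.9631
  t24: -1.7170
  t25: +0.1851
  t26: +1.4818
  t27: +0.0480
  t28: +2.1317
  t29: +5.2876
  t30: +1.6504
  t31: +0.8923
  t32: +0.8571
  t33: +1.0512
  t34: +8.6661
  t35: +0.4812
  t36: -0.1396
  t37: -0.1600
  t38: +2.4922
  t39: +0.6302
Σ = +117.3080 → |volume| = 117.31

Directed edges: 117 total; 9 unmatched, e.g. (-0.23,-5.22,0.52)→(2.21,-3.42,-6.03) → open.


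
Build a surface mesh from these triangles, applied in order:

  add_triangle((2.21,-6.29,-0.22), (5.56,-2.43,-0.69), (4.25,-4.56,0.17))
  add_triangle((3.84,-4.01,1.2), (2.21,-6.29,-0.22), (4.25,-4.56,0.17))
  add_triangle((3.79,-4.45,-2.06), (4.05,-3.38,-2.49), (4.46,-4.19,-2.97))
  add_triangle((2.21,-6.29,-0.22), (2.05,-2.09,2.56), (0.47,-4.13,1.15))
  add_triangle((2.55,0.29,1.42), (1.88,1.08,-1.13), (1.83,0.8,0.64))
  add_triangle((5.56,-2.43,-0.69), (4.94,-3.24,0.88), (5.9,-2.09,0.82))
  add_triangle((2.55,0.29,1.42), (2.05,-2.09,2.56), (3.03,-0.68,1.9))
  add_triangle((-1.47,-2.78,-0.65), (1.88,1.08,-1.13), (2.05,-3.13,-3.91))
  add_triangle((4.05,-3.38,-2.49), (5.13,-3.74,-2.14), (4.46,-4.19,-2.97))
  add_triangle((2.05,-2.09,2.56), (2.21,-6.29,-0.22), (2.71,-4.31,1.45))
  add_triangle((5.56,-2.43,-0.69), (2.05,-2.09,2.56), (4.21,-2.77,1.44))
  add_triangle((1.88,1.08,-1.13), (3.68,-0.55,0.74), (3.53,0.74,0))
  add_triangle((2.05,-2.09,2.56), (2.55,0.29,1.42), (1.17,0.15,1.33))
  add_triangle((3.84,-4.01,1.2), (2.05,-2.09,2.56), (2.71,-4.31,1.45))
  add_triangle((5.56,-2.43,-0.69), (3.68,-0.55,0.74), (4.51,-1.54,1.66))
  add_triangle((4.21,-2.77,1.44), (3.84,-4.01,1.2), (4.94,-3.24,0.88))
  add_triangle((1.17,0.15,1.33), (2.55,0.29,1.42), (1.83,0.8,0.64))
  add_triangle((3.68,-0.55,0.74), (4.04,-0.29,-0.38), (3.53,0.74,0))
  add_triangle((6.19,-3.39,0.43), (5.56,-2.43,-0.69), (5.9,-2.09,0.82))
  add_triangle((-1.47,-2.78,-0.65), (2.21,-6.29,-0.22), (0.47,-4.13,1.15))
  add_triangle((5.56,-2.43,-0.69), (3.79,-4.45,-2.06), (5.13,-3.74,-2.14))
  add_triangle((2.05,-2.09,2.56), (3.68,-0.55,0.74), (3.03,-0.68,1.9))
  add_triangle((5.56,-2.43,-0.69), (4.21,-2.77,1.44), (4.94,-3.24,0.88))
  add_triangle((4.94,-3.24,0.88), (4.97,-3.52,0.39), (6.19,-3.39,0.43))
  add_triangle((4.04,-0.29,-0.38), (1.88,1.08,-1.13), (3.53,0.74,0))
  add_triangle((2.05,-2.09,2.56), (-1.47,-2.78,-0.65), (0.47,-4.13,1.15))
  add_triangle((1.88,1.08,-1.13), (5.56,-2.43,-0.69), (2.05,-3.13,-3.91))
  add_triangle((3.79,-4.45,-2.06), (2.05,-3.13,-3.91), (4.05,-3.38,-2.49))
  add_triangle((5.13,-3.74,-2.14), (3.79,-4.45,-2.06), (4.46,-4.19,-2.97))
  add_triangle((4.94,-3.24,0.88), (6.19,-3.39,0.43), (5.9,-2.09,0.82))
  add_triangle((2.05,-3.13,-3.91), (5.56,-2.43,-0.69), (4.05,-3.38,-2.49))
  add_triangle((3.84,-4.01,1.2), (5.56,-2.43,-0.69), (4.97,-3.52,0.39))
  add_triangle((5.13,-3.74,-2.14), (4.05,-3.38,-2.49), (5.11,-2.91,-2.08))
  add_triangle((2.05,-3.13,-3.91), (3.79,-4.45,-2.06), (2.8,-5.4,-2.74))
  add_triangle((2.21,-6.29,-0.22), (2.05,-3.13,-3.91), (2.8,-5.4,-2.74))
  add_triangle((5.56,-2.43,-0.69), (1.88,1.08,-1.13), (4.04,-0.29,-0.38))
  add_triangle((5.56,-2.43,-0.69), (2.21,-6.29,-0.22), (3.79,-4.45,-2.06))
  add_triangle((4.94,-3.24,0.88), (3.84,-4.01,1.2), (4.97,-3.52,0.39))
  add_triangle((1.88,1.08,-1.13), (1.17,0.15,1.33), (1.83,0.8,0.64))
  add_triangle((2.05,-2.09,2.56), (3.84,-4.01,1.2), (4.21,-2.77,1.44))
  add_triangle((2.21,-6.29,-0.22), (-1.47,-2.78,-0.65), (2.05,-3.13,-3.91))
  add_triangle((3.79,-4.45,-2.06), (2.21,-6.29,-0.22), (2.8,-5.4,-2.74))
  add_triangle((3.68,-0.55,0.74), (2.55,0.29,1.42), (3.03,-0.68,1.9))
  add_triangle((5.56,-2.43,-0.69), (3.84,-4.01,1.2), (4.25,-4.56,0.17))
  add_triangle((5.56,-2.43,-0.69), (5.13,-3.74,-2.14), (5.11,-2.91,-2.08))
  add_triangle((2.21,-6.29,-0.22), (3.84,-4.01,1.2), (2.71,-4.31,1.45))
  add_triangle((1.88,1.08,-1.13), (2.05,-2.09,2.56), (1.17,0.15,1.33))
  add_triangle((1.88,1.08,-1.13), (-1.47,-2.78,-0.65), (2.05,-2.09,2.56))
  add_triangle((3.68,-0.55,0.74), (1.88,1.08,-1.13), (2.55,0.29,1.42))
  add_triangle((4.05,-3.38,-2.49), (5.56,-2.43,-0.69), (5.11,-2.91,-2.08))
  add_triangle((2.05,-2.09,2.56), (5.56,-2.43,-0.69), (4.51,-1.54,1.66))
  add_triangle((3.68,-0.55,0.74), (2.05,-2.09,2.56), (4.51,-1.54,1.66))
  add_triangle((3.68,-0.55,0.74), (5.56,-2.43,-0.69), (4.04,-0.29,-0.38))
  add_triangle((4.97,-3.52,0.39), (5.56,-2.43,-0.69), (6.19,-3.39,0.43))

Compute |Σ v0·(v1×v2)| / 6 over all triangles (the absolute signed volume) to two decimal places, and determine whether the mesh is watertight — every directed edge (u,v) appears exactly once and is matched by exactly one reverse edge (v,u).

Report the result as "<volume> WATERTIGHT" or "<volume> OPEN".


Per-triangle v0·(v1×v2)/6:
  t1: +3.3050
  t2: +2.8806
  t3: -0.2833
  t4: +4.4935
  t5: +0.4081
  t6: -2.2308
  t7: +0.4076
  t8: +0.4459
  t9: +0.2369
  t10: +1.0926
  t11: +0.2541
  t12: -0.5799
  t13: +0.6801
  t14: +1.8377
  t15: +1.6989
  t16: +0.8436
  t17: +0.1734
  t18: +0.7904
  t19: +1.5273
  t20: +3.8888
  t21: +1.6852
  t22: +1.1127
  t23: +0.6791
  t24: +0.4174
  t25: +0.9092
  t26: +0.6559
  t27: +8.2982
  t28: +2.5606
  t29: +1.2159
  t30: +0.8582
  t31: +1.3394
  t32: +0.0813
  t33: +0.5392
  t34: +3.1742
  t35: +1.0551
  t36: +1.4401
  t37: +7.9833
  t38: +0.7189
  t39: -0.1246
  t40: +1.9938
  t41: +10.2991
  t42: +4.1524
  t43: +0.6577
  t44: +2.6917
  t45: +1.0643
  t46: +2.3997
  t47: -1.4614
  t48: -3.8700
  t49: +1.3780
  t50: -0.9108
  t51: +3.5804
  t52: +0.3169
  t53: +1.5174
  t54: +0.8578
Σ = +81.1366 → |volume| = 81.14

Directed edges: 162 total, each appears once with its reverse present → watertight.

81.14 WATERTIGHT


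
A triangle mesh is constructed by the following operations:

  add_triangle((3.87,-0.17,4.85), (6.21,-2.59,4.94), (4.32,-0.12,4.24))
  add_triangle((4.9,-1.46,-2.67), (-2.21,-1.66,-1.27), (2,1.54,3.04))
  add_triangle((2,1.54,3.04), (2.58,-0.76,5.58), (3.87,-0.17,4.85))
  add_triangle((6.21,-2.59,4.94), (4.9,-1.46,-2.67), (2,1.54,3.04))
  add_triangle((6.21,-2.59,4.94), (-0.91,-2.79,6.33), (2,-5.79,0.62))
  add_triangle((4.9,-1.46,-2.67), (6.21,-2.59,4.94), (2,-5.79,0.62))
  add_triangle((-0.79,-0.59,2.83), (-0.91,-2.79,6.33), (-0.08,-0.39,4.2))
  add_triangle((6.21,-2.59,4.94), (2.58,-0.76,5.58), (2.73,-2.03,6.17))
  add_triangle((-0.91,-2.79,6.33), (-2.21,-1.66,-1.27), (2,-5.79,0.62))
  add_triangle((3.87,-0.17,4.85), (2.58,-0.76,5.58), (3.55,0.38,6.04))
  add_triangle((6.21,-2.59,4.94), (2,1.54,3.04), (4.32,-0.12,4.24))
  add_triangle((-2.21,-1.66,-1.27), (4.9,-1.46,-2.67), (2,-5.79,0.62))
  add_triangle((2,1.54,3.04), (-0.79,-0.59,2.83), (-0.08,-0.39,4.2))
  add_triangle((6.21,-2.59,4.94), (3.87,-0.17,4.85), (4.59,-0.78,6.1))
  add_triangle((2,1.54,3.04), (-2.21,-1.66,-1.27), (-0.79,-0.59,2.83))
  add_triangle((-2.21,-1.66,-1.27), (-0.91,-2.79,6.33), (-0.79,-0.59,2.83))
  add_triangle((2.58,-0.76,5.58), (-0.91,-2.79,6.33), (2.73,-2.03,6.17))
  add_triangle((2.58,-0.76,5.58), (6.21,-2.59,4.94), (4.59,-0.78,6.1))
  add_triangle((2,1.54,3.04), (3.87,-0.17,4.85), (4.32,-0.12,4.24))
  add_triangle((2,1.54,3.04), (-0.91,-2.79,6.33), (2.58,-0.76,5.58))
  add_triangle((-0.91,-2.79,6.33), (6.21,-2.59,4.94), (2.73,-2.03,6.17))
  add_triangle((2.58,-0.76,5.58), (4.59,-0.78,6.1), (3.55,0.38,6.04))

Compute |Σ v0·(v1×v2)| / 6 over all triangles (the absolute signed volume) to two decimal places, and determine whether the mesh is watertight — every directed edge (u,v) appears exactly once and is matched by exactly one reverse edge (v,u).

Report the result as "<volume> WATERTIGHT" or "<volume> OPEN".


Per-triangle v0·(v1×v2)/6:
  t1: +1.8825
  t2: -3.5036
  t3: +2.6865
  t4: +17.0142
  t5: +39.3669
  t6: +34.2754
  t7: +0.9539
  t8: +4.5624
  t9: +18.8176
  t10: -1.4748
  t11: -0.5478
  t12: +13.7326
  t13: +0.4676
  t14: +1.5801
  t15: +0.0433
  t16: +2.5566
  t17: +4.0247
  t18: +3.3406
  t19: +1.2566
  t20: +5.9067
  t21: +6.6084
  t22: +1.9434
Σ = +155.4938 → |volume| = 155.49

Directed edges: 66 total; 6 unmatched, e.g. (-0.91,-2.79,6.33)→(-0.08,-0.39,4.2) → open.

155.49 OPEN


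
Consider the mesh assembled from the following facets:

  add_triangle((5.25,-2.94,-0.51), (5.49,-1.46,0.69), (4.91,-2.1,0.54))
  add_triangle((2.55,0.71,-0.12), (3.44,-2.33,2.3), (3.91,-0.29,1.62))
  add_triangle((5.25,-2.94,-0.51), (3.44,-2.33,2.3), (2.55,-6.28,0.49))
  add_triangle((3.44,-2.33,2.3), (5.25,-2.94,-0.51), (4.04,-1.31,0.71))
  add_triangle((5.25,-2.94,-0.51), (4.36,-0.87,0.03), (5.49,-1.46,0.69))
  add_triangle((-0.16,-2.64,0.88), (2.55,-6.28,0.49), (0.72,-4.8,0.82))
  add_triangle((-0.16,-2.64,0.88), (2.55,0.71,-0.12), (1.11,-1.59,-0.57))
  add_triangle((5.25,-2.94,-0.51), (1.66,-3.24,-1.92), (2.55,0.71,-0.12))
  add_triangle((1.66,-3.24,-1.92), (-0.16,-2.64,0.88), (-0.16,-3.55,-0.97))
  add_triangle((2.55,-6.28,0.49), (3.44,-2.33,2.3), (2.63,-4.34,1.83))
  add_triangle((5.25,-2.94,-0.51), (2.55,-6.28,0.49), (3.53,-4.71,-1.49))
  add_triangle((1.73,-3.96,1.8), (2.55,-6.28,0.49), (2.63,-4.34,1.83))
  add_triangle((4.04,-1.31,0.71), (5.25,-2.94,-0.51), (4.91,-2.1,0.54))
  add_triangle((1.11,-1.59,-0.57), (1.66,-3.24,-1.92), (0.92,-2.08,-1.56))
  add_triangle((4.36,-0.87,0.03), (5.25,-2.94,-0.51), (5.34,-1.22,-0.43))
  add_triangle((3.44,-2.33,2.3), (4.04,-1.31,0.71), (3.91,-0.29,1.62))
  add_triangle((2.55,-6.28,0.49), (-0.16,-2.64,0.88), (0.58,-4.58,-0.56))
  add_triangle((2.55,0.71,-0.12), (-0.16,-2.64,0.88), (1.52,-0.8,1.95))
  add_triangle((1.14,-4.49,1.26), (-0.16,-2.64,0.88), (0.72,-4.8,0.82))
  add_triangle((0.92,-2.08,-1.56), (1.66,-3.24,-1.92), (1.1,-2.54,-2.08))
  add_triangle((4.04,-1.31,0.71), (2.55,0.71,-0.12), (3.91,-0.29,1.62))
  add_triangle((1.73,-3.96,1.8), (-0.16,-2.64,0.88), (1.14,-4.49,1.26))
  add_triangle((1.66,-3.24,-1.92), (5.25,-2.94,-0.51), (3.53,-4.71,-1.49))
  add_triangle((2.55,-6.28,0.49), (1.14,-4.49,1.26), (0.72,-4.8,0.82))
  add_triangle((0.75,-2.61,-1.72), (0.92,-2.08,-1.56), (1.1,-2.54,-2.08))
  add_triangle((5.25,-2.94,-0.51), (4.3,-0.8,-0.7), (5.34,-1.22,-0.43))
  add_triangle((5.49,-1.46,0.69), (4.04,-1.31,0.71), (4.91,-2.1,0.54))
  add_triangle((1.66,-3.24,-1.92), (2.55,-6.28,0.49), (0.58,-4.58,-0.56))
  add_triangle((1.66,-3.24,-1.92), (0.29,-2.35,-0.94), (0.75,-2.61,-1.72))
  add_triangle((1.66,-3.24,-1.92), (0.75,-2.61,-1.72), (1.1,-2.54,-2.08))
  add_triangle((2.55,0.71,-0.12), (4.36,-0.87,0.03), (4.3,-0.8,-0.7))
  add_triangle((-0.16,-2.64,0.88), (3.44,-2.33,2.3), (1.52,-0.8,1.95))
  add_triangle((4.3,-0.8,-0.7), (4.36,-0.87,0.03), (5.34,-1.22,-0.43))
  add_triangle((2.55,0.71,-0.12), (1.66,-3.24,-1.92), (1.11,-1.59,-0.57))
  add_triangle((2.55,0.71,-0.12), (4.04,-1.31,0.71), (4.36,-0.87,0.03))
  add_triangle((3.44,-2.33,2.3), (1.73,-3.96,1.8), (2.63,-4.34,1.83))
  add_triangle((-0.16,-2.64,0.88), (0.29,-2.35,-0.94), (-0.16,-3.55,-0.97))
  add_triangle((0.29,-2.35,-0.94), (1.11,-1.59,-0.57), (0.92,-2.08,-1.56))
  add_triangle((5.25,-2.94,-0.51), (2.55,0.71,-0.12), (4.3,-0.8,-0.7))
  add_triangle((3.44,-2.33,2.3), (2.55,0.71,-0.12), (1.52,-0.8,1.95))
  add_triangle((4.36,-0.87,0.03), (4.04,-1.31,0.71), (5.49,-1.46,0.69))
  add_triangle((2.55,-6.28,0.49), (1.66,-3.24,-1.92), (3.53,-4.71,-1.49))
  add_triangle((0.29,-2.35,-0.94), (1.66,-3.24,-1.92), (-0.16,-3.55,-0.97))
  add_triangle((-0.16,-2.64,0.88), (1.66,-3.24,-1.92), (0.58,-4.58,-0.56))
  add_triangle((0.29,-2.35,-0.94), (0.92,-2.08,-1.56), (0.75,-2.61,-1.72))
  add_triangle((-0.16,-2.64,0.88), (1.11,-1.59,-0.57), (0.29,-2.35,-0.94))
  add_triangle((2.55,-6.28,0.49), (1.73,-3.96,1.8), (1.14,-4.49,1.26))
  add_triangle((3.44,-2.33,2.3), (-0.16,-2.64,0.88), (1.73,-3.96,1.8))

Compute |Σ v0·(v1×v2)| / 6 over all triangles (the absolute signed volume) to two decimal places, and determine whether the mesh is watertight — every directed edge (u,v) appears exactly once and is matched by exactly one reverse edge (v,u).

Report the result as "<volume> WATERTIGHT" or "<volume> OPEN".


45.67 WATERTIGHT

Per-triangle v0·(v1×v2)/6:
  t1: +0.7412
  t2: -1.0783
  t3: +10.9229
  t4: +2.5845
  t5: +1.0416
  t6: -0.2926
  t7: -1.2753
  t8: +3.0320
  t9: +1.6860
  t10: +1.9691
  t11: +6.6342
  t12: +1.1637
  t13: -0.2209
  t14: +0.0229
  t15: +0.5805
  t16: +1.8792
  t17: +2.0857
  t18: -1.7763
  t19: +0.3794
  t20: -0.0096
  t21: +1.3394
  t22: +0.5034
  t23: +1.8872
  t24: +0.8517
  t25: -0.0265
  t26: +0.5621
  t27: +0.1636
  t28: +3.2410
  t29: +0.2291
  t30: +0.1634
  t31: +0.6404
  t32: +1.6012
  t33: +0.1016
  t34: -0.6719
  t35: +0.5539
  t36: +0.8293
  t37: -0.3679
  t38: -0.2777
  t39: -0.7078
  t40: +1.5449
  t41: -0.0581
  t42: +3.0090
  t43: +0.0759
  t44: -0.5724
  t45: -0.0536
  t46: -0.7055
  t47: +1.1823
  t48: +0.5641
Σ = +45.6720 → |volume| = 45.67

Directed edges: 144 total, each appears once with its reverse present → watertight.


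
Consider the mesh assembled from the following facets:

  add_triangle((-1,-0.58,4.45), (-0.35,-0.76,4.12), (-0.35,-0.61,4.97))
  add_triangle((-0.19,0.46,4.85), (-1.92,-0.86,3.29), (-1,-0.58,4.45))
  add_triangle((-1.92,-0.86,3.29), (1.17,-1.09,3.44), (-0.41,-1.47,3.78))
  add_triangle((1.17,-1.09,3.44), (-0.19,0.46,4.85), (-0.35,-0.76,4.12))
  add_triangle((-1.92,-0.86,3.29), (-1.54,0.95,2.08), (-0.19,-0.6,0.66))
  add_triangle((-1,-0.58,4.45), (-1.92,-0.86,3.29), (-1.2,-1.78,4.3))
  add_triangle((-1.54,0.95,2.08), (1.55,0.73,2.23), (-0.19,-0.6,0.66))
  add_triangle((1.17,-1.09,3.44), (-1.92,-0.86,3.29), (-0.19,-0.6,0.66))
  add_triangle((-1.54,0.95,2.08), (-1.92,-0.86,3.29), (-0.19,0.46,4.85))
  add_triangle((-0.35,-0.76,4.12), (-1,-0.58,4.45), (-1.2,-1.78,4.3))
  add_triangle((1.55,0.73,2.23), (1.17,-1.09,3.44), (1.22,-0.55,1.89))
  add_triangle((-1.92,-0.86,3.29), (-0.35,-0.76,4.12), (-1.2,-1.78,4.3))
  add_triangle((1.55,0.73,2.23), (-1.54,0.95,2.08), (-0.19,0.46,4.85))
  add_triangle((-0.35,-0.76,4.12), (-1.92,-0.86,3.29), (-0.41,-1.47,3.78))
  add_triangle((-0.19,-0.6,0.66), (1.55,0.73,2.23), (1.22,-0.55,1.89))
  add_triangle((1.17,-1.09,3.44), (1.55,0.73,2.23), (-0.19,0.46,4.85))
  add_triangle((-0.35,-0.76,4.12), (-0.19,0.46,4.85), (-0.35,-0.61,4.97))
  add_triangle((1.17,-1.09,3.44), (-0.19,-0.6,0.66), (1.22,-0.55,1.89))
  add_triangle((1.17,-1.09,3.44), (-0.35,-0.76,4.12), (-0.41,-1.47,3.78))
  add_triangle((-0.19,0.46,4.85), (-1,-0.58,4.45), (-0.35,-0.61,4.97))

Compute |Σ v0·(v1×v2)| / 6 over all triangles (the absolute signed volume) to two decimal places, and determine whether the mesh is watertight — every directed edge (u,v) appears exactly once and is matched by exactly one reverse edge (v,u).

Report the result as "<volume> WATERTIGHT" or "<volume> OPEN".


Per-triangle v0·(v1×v2)/6:
  t1: +0.1430
  t2: +0.6686
  t3: -0.6518
  t4: +1.4296
  t5: -0.0834
  t6: +0.9932
  t7: -0.9705
  t8: +0.7244
  t9: +2.4716
  t10: +0.5595
  t11: +0.4532
  t12: -0.9665
  t13: +1.6075
  t14: +0.8550
  t15: -0.2534
  t16: +2.4213
  t17: -0.0204
  t18: +0.1177
  t19: +0.8037
  t20: +0.5959
Σ = +10.8983 → |volume| = 10.90

Directed edges: 60 total, each appears once with its reverse present → watertight.

10.90 WATERTIGHT


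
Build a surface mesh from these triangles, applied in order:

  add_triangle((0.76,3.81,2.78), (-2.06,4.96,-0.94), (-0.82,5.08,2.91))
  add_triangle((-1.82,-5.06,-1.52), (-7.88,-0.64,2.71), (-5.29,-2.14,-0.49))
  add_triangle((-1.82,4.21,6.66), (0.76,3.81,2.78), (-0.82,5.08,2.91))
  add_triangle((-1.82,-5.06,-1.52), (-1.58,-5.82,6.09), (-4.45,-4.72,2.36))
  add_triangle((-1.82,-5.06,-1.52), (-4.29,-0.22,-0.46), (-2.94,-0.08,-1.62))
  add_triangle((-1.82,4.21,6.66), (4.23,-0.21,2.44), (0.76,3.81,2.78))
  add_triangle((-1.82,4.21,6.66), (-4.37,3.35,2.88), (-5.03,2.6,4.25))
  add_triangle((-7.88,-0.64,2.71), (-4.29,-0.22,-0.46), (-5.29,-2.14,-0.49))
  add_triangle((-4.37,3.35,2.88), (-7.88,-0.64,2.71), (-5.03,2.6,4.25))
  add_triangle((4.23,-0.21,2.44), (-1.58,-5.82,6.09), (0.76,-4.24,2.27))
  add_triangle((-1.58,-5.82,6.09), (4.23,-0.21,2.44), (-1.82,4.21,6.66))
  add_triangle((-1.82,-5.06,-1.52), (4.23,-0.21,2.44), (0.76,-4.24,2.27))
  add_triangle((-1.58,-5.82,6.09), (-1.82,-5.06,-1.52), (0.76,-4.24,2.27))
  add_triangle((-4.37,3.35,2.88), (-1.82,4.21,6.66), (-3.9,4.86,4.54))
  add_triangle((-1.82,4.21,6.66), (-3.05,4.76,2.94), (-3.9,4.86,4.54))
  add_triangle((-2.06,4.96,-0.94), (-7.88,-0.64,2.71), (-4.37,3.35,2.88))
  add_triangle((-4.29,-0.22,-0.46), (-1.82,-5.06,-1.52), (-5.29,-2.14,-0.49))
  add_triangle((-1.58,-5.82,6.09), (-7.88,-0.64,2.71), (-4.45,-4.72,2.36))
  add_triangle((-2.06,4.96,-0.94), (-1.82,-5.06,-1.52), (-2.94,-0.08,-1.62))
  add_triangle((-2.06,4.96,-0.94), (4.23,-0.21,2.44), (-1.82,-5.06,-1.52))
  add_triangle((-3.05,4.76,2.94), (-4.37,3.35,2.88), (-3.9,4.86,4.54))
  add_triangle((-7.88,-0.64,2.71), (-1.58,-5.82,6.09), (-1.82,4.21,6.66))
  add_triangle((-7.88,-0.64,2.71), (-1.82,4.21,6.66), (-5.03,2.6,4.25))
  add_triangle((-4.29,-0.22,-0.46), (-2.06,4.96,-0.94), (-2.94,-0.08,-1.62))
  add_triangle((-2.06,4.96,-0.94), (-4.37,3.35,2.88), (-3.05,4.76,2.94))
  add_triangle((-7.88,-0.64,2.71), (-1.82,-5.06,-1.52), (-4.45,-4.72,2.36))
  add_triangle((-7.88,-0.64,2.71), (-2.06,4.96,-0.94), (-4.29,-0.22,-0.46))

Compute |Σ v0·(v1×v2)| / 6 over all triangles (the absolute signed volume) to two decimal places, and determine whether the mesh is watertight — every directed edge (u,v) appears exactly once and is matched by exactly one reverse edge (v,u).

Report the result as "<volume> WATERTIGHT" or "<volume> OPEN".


Per-triangle v0·(v1×v2)/6:
  t1: +3.7649
  t2: +10.0776
  t3: +5.5227
  t4: +19.8290
  t5: +4.7004
  t6: +14.1132
  t7: +6.9120
  t8: +4.7369
  t9: +6.8212
  t10: +13.1258
  t11: +52.3951
  t12: +8.0435
  t13: +13.5708
  t14: +3.4001
  t15: +3.6022
  t16: +17.2944
  t17: +2.0444
  t18: +25.5490
  t19: +0.7921
  t20: +0.7087
  t21: +2.2078
  t22: +76.8500
  t23: +9.4185
  t24: +4.6893
  t25: +6.3427
  t26: +17.6359
  t27: +12.7545
Σ = +346.9026 → |volume| = 346.90

Directed edges: 81 total; 7 unmatched, e.g. (0.76,3.81,2.78)→(-2.06,4.96,-0.94) → open.

346.90 OPEN


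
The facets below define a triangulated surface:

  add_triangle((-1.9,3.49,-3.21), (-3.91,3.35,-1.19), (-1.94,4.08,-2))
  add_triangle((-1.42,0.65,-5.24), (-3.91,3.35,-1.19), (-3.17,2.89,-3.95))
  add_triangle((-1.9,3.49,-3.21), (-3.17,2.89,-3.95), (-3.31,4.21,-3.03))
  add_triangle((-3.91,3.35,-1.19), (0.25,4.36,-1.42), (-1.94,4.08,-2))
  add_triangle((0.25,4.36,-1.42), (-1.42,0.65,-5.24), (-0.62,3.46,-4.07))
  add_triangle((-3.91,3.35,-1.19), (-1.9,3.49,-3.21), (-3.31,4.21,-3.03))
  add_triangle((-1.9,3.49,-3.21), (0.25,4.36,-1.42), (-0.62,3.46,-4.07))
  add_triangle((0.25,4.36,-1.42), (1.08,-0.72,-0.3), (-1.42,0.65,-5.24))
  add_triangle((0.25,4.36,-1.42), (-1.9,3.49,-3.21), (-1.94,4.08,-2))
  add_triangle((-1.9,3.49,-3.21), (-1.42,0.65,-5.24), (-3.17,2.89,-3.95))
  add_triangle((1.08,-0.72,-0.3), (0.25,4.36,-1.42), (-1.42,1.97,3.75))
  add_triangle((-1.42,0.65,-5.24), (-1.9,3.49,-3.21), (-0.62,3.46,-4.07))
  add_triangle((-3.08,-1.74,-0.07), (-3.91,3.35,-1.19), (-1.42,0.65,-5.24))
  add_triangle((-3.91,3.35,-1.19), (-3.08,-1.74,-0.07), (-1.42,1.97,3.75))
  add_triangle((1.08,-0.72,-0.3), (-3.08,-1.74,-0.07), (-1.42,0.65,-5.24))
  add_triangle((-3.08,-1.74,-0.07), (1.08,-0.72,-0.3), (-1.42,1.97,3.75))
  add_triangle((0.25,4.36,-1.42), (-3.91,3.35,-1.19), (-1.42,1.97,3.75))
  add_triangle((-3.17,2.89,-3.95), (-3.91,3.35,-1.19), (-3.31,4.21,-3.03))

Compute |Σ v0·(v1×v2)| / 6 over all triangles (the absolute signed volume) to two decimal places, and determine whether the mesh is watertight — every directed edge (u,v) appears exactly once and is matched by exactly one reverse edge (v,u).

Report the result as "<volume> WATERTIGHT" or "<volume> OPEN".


Per-triangle v0·(v1×v2)/6:
  t1: +2.4362
  t2: +1.6475
  t3: +1.5472
  t4: +1.8444
  t5: -0.1263
  t6: +0.0979
  t7: +3.2584
  t8: +4.6631
  t9: +2.2510
  t10: +3.5101
  t11: +2.9829
  t12: +3.9626
  t13: +14.0397
  t14: +12.3600
  t15: +3.7978
  t16: +2.1207
  t17: +13.2009
  t18: +2.4437
Σ = +76.0377 → |volume| = 76.04

Directed edges: 54 total, each appears once with its reverse present → watertight.

76.04 WATERTIGHT
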